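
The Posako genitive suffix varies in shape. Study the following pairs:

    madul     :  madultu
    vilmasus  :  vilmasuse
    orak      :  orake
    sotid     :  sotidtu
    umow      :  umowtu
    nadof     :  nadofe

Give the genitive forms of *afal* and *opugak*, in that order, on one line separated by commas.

afaltu, opugake

The pattern is voicing of the final consonant: -e when the stem ends in a voiceless consonant (*vilmasus*, *orak*, *nadof*); -tu when the stem ends in a voiced consonant (*madul*, *sotid*, *umow*).
The final consonant of *afal* is /l/, which is voiced, so the suffix is -tu, giving *afaltu*.
*opugak*: final consonant = /k/, voiceless → -e → *opugake*.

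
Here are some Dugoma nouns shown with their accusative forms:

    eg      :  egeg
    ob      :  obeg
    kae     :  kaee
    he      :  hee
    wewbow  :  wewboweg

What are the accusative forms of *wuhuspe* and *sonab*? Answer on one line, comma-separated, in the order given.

The suffix is conditioned by the final sound: -eg when the stem ends in a consonant (*eg*, *ob*, *wewbow*); -e when the stem ends in a vowel (*kae*, *he*).
*wuhuspe*: final sound = /e/, a vowel → -e → *wuhuspee*.
*sonab* — final sound /b/ (a consonant) → -eg → *sonabeg*.

wuhuspee, sonabeg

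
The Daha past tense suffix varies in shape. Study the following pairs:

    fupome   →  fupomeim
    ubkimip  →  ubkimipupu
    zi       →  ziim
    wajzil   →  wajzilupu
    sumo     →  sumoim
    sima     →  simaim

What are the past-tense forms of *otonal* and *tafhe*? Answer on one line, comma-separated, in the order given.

The alternation tracks the final sound of the stem — -upu when the stem ends in a consonant (*ubkimip*, *wajzil*); -im when the stem ends in a vowel (*fupome*, *zi*, *sumo*, *sima*).
Since the final sound of *otonal* is /l/ (a consonant), it takes -upu, giving *otonalupu*.
The final sound of *tafhe* is /e/, which is a vowel, so the suffix is -im, giving *tafheim*.

otonalupu, tafheim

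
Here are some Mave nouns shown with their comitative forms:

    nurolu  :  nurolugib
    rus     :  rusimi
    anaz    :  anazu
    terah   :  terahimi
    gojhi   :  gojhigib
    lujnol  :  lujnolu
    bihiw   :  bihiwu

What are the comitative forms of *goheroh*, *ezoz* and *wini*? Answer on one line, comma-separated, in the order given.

The alternation tracks the final sound of the stem — -imi when the stem ends in a voiceless consonant (*rus*, *terah*); -u when the stem ends in a voiced consonant (*anaz*, *lujnol*, *bihiw*); -gib when the stem ends in a vowel (*nurolu*, *gojhi*).
*goheroh*: final sound = /h/, a voiceless consonant → -imi → *goherohimi*.
*ezoz* — final sound /z/ (a voiced consonant) → -u → *ezozu*.
*wini* — final sound /i/ (a vowel) → -gib → *winigib*.

goherohimi, ezozu, winigib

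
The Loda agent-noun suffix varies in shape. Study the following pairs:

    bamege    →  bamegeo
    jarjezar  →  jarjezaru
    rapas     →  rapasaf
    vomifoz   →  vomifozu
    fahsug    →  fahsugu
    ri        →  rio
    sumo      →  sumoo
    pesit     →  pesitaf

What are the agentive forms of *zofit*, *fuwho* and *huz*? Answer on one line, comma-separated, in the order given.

zofitaf, fuwhoo, huzu

The pattern is voicing of the final sound: -af when the stem ends in a voiceless consonant (*rapas*, *pesit*); -u when the stem ends in a voiced consonant (*jarjezar*, *vomifoz*, *fahsug*); -o when the stem ends in a vowel (*bamege*, *ri*, *sumo*).
*zofit*: final sound = /t/, a voiceless consonant → -af → *zofitaf*.
*fuwho*: final sound = /o/, a vowel → -o → *fuwhoo*.
The final sound of *huz* is /z/, which is a voiced consonant, so the suffix is -u, giving *huzu*.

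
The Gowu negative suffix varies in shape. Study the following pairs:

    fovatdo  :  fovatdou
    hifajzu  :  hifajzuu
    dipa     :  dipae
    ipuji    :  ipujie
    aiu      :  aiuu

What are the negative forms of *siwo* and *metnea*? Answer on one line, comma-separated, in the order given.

The suffix is conditioned by the last vowel: -u when the last vowel of the stem is a rounded vowel (*fovatdo*, *hifajzu*, *aiu*); -e when the last vowel of the stem is an unrounded vowel (*dipa*, *ipuji*).
Since the last vowel of *siwo* is /o/ (a rounded vowel), it takes -u, giving *siwou*.
*metnea* — last vowel /a/ (an unrounded vowel) → -e → *metneae*.

siwou, metneae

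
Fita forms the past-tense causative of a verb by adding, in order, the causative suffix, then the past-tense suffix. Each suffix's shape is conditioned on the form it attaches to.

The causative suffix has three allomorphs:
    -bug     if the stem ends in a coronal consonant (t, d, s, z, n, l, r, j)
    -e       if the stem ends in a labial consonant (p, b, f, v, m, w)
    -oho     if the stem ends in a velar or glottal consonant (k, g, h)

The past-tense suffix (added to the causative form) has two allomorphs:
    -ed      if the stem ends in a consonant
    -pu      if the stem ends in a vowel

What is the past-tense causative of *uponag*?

uponagohopu

The final consonant of *uponag* is /g/, which is velar/glottal, so the causative suffix is -oho, giving *uponagoho*.
The final sound of the causative form *uponagoho* is /o/, which is a vowel, so the past-tense suffix is -pu, giving *uponagohopu*.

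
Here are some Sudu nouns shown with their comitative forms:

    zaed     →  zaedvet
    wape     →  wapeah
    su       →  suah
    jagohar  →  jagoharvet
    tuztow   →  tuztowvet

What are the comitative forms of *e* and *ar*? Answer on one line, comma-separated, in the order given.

The suffix is conditioned by the final sound: -vet when the stem ends in a consonant (*zaed*, *jagohar*, *tuztow*); -ah when the stem ends in a vowel (*wape*, *su*).
*e*: final sound = /e/, a vowel → -ah → *eah*.
Since the final sound of *ar* is /r/ (a consonant), it takes -vet, giving *arvet*.

eah, arvet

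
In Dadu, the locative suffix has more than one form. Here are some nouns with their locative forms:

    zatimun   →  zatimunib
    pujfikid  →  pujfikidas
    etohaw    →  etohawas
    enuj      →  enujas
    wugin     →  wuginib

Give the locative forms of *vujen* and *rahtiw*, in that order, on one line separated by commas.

vujenib, rahtiwas

The alternation tracks the final consonant of the stem — -ib when the stem ends in a nasal (*zatimun*, *wugin*); -as when the stem ends in a non-nasal consonant (*pujfikid*, *etohaw*, *enuj*).
*vujen* — final consonant /n/ (a nasal) → -ib → *vujenib*.
*rahtiw*: final consonant = /w/, non-nasal → -as → *rahtiwas*.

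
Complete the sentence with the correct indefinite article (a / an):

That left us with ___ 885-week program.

The indefinite article is chosen by the initial *sound* of the following word, not its spelling.
The number *885* is spoken "eight hundred …", beginning with /eɪt/ — a vowel sound.
So the article is *an*: That left us with an 885-week program.

an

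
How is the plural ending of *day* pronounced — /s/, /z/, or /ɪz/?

/z/

The stem *day* ends in a voiced non-sibilant sound.
The plural suffix surfaces as /ɪz/ after sibilants, /s/ after other voiceless consonants, and /z/ after other voiced sounds.
So the plural -s on *day* is pronounced /z/.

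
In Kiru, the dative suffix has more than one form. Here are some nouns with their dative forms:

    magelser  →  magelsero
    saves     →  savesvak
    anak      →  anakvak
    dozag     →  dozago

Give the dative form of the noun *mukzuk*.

mukzukvak

The suffix is conditioned by the final consonant: -vak when the stem ends in a voiceless consonant (*saves*, *anak*); -o when the stem ends in a voiced consonant (*magelser*, *dozag*).
The final consonant of *mukzuk* is /k/, which is voiceless, so the suffix is -vak, giving *mukzukvak*.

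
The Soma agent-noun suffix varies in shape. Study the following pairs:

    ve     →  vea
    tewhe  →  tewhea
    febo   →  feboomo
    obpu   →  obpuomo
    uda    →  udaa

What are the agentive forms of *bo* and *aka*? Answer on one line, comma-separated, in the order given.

Looking at the last vowel of each stem: -omo when the last vowel of the stem is a rounded vowel (*febo*, *obpu*); -a when the last vowel of the stem is an unrounded vowel (*ve*, *tewhe*, *uda*).
Since the last vowel of *bo* is /o/ (a rounded vowel), it takes -omo, giving *boomo*.
The last vowel of *aka* is /a/, which is an unrounded vowel, so the suffix is -a, giving *akaa*.

boomo, akaa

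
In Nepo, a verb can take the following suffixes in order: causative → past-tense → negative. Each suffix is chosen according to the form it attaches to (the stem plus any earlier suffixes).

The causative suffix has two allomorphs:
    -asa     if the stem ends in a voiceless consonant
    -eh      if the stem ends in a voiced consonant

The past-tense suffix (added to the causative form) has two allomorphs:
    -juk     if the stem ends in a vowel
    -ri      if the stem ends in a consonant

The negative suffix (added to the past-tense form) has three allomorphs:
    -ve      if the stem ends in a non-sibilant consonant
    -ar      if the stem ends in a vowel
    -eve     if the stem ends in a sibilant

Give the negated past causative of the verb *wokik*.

wokikasajukve

*wokik* — final consonant /k/ (voiceless) → -asa → *wokikasa*.
The causative form *wokikasa*: final sound = /a/, a vowel → -juk → *wokikasajuk*.
The final sound of the past-tense form *wokikasajuk* is /k/, which is a non-sibilant consonant, so the negative suffix is -ve, giving *wokikasajukve*.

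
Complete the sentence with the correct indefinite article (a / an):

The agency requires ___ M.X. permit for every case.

an

The indefinite article is chosen by the initial *sound* of the following word, not its spelling.
The initialism *M.X.* is read letter by letter; the first letter, M, is pronounced /ɛm/, which begins with a vowel sound.
So the article is *an*: The agency requires an M.X. permit for every case.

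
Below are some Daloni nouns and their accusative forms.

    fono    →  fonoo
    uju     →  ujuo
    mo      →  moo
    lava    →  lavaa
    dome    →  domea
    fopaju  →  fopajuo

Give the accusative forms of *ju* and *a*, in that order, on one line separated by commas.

juo, aa

The pattern is rounding harmony: -o when the last vowel of the stem is a rounded vowel (*fono*, *uju*, *mo*, *fopaju*); -a when the last vowel of the stem is an unrounded vowel (*lava*, *dome*).
The last vowel of *ju* is /u/, which is a rounded vowel, so the suffix is -o, giving *juo*.
Since the last vowel of *a* is /a/ (an unrounded vowel), it takes -a, giving *aa*.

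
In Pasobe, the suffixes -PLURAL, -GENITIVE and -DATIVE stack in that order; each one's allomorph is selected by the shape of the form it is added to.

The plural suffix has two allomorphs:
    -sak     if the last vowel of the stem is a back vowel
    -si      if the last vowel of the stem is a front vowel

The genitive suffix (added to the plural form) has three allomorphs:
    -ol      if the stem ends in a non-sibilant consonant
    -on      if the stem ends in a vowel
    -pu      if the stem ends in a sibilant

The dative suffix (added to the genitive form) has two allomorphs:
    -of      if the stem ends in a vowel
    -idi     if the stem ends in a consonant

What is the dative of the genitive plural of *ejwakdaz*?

ejwakdazsakolidi

*ejwakdaz* — last vowel /a/ (a back vowel) → -sak → *ejwakdazsak*.
The final sound of the plural form *ejwakdazsak* is /k/, which is a non-sibilant consonant, so the genitive suffix is -ol, giving *ejwakdazsakol*.
The genitive form *ejwakdazsakol*: final sound = /l/, a consonant → -idi → *ejwakdazsakolidi*.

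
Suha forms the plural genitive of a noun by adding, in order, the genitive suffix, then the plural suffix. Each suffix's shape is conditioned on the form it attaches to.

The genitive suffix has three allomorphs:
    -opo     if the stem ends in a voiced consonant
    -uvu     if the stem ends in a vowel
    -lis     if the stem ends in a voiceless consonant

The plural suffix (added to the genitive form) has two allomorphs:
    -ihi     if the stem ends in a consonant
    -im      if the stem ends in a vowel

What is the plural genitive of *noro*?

norouvuim

The final sound of *noro* is /o/, which is a vowel, so the genitive suffix is -uvu, giving *norouvu*.
The genitive form *norouvu*: final sound = /u/, a vowel → -im → *norouvuim*.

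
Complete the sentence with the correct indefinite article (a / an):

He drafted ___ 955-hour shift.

a

The indefinite article is chosen by the initial *sound* of the following word, not its spelling.
The number *955* is spoken "nine hundred …", beginning with /naɪn/ — a consonant sound.
So the article is *a*: He drafted a 955-hour shift.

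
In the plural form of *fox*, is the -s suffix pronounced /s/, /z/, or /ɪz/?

/ɪz/

The stem *fox* ends in a sibilant (/s, z, ʃ, ʒ, tʃ, dʒ/).
The plural suffix surfaces as /ɪz/ after sibilants, /s/ after other voiceless consonants, and /z/ after other voiced sounds.
So the plural -s on *fox* is pronounced /ɪz/.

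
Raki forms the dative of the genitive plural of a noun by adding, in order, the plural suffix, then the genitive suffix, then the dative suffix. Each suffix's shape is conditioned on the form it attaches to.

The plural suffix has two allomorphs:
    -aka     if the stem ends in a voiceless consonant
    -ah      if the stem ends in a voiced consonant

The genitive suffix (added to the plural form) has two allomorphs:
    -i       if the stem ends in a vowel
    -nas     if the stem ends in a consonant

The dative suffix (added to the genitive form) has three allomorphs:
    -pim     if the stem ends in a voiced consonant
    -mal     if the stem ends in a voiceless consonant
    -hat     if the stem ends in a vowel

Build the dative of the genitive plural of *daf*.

dafakaihat

Since the final consonant of *daf* is /f/ (voiceless), it takes -aka, giving *dafaka*.
Since the final sound of the plural form *dafaka* is /a/ (a vowel), it takes -i, giving *dafakai*.
The genitive form *dafakai* — final sound /i/ (a vowel) → -hat → *dafakaihat*.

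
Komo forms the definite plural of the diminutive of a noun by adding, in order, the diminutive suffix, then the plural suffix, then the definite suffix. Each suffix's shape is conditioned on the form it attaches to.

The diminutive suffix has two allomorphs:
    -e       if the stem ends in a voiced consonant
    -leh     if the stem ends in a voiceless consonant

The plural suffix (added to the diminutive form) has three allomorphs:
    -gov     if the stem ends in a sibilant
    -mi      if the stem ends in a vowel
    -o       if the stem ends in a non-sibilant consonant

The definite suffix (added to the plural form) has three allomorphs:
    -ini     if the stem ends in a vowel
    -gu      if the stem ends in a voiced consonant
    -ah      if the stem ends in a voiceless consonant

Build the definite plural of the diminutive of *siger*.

sigeremiini

*siger* — final consonant /r/ (voiced) → -e → *sigere*.
The final sound of the diminutive form *sigere* is /e/, which is a vowel, so the plural suffix is -mi, giving *sigeremi*.
The final sound of the plural form *sigeremi* is /i/, which is a vowel, so the definite suffix is -ini, giving *sigeremiini*.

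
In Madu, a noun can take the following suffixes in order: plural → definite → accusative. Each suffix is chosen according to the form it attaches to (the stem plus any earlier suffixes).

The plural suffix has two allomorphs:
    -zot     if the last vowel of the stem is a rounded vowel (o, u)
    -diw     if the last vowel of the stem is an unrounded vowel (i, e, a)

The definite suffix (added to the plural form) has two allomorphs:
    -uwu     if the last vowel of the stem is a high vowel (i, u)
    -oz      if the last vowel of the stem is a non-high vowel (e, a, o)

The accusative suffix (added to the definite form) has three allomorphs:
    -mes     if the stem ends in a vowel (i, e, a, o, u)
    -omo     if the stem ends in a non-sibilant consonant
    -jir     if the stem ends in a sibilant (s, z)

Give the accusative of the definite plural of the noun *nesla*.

*nesla*: last vowel = /a/, an unrounded vowel → -diw → *nesladiw*.
The plural form *nesladiw* — last vowel /i/ (a high vowel) → -uwu → *nesladiwuwu*.
The definite form *nesladiwuwu*: final sound = /u/, a vowel → -mes → *nesladiwuwumes*.

nesladiwuwumes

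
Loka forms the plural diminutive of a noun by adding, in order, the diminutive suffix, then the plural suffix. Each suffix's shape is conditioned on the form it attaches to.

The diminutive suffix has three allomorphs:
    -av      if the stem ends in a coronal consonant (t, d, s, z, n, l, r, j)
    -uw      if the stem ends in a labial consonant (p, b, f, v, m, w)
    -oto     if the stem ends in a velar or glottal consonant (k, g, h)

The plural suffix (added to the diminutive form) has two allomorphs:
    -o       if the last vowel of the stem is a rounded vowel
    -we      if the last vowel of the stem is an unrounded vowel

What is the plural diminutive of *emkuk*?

Since the final consonant of *emkuk* is /k/ (velar/glottal), it takes -oto, giving *emkukoto*.
The diminutive form *emkukoto* — last vowel /o/ (a rounded vowel) → -o → *emkukotoo*.

emkukotoo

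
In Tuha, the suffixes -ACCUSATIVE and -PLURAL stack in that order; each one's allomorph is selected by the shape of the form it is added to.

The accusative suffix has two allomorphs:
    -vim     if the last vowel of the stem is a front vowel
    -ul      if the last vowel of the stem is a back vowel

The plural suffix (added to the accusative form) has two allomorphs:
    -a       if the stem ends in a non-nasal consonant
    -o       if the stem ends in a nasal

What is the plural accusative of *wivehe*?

wivehevimo

*wivehe* — last vowel /e/ (a front vowel) → -vim → *wivehevim*.
Since the final consonant of the accusative form *wivehevim* is /m/ (a nasal), it takes -o, giving *wivehevimo*.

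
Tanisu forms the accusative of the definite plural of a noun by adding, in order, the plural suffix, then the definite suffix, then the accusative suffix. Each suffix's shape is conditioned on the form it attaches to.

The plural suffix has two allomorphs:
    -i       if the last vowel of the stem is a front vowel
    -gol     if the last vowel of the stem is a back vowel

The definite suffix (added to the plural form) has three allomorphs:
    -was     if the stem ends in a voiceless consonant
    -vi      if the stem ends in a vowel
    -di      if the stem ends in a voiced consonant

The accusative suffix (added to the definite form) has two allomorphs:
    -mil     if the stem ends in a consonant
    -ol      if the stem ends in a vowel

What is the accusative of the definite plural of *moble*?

Since the last vowel of *moble* is /e/ (a front vowel), it takes -i, giving *moblei*.
Since the final sound of the plural form *moblei* is /i/ (a vowel), it takes -vi, giving *mobleivi*.
Since the final sound of the definite form *mobleivi* is /i/ (a vowel), it takes -ol, giving *mobleiviol*.

mobleiviol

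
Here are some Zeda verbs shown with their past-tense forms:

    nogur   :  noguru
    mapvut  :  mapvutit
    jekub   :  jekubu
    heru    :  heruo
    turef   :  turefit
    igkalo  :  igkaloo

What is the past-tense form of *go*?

The suffix is conditioned by the final sound: -it when the stem ends in a voiceless consonant (*mapvut*, *turef*); -u when the stem ends in a voiced consonant (*nogur*, *jekub*); -o when the stem ends in a vowel (*heru*, *igkalo*).
Since the final sound of *go* is /o/ (a vowel), it takes -o, giving *goo*.

goo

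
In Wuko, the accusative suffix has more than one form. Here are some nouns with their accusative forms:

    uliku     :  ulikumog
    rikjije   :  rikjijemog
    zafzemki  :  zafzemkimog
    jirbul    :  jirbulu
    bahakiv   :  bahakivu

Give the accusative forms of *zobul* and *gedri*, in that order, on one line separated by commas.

The alternation tracks the final sound of the stem — -u when the stem ends in a consonant (*jirbul*, *bahakiv*); -mog when the stem ends in a vowel (*uliku*, *rikjije*, *zafzemki*).
Since the final sound of *zobul* is /l/ (a consonant), it takes -u, giving *zobulu*.
*gedri* — final sound /i/ (a vowel) → -mog → *gedrimog*.

zobulu, gedrimog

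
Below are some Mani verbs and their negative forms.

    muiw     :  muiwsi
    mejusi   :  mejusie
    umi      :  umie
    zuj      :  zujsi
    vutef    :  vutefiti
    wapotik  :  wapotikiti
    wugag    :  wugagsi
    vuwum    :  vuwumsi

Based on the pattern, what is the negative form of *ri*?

The alternation tracks the final sound of the stem — -iti when the stem ends in a voiceless consonant (*vutef*, *wapotik*); -si when the stem ends in a voiced consonant (*muiw*, *zuj*, *wugag*, *vuwum*); -e when the stem ends in a vowel (*mejusi*, *umi*).
*ri* — final sound /i/ (a vowel) → -e → *rie*.

rie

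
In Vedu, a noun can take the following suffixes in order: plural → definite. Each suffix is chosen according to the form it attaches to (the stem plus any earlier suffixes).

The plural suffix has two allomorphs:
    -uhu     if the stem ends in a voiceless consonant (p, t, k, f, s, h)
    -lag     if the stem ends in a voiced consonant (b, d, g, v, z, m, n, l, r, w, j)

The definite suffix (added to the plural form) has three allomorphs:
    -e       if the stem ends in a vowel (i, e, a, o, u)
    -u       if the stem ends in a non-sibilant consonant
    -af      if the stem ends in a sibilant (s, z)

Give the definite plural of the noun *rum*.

rumlagu

*rum* — final consonant /m/ (voiced) → -lag → *rumlag*.
The plural form *rumlag*: final sound = /g/, a non-sibilant consonant → -u → *rumlagu*.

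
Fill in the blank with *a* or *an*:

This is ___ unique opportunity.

The indefinite article is chosen by the initial *sound* of the following word, not its spelling.
*unique* begins with the sound /juː/ (u pronounced /juː/) — a consonant sound.
So the article is *a*: This is a unique opportunity.

a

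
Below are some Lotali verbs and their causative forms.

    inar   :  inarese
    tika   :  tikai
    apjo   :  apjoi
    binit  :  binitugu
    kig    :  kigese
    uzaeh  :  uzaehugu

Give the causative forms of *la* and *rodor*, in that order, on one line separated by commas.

lai, rodorese

The alternation tracks the final sound of the stem — -ugu when the stem ends in a voiceless consonant (*binit*, *uzaeh*); -ese when the stem ends in a voiced consonant (*inar*, *kig*); -i when the stem ends in a vowel (*tika*, *apjo*).
The final sound of *la* is /a/, which is a vowel, so the suffix is -i, giving *lai*.
Since the final sound of *rodor* is /r/ (a voiced consonant), it takes -ese, giving *rodorese*.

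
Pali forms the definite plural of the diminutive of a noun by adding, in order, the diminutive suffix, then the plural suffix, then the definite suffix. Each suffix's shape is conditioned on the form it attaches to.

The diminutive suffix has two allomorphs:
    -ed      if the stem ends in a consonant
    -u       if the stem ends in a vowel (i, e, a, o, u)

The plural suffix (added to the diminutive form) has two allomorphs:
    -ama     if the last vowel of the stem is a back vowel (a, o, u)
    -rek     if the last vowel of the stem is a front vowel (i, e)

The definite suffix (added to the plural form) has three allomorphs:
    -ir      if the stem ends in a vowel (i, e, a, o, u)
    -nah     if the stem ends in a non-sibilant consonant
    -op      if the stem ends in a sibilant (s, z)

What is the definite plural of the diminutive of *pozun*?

Since the final sound of *pozun* is /n/ (a consonant), it takes -ed, giving *pozuned*.
Since the last vowel of the diminutive form *pozuned* is /e/ (a front vowel), it takes -rek, giving *pozunedrek*.
The plural form *pozunedrek* — final sound /k/ (a non-sibilant consonant) → -nah → *pozunedreknah*.

pozunedreknah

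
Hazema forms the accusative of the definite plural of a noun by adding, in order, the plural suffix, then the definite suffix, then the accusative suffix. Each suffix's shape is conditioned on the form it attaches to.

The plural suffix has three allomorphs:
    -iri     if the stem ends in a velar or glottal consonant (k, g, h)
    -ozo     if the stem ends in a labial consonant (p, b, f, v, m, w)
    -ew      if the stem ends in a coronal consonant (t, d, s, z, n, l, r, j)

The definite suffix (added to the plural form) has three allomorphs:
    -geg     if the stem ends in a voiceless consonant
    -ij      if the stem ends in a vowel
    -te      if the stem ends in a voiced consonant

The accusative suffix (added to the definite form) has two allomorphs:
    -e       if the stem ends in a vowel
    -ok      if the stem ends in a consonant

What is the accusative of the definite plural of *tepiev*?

tepievozoijok

The final consonant of *tepiev* is /v/, which is labial, so the plural suffix is -ozo, giving *tepievozo*.
The plural form *tepievozo*: final sound = /o/, a vowel → -ij → *tepievozoij*.
Since the final sound of the definite form *tepievozoij* is /j/ (a consonant), it takes -ok, giving *tepievozoijok*.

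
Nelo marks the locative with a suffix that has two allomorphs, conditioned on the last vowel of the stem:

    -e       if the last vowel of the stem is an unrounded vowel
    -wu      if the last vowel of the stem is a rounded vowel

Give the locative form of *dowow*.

dowowwu

Since the last vowel of *dowow* is /o/ (a rounded vowel), it takes -wu, giving *dowowwu*.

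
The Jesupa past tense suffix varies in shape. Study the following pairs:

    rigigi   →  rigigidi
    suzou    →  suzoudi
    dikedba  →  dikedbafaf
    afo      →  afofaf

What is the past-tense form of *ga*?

Looking at the last vowel of each stem: -di when the last vowel of the stem is a high vowel (*rigigi*, *suzou*); -faf when the last vowel of the stem is a non-high vowel (*dikedba*, *afo*).
*ga* — last vowel /a/ (a non-high vowel) → -faf → *gafaf*.

gafaf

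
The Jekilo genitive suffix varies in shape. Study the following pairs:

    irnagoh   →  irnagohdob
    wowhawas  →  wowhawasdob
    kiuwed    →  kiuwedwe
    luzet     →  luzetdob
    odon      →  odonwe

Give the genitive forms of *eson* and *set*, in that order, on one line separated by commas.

The pattern is voicing of the final consonant: -dob when the stem ends in a voiceless consonant (*irnagoh*, *wowhawas*, *luzet*); -we when the stem ends in a voiced consonant (*kiuwed*, *odon*).
*eson*: final consonant = /n/, voiced → -we → *esonwe*.
*set* — final consonant /t/ (voiceless) → -dob → *setdob*.

esonwe, setdob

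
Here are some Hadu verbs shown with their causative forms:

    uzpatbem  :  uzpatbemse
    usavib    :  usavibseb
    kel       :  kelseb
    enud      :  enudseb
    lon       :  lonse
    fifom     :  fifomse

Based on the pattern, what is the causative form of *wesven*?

wesvense

The alternation tracks the final consonant of the stem — -se when the stem ends in a nasal (*uzpatbem*, *lon*, *fifom*); -seb when the stem ends in a non-nasal consonant (*usavib*, *kel*, *enud*).
The final consonant of *wesven* is /n/, which is a nasal, so the suffix is -se, giving *wesvense*.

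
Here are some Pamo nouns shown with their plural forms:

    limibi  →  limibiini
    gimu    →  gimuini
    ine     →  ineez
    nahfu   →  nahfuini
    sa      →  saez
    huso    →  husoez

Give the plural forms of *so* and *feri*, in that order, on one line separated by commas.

soez, feriini

The alternation tracks the last vowel of the stem — -ini when the last vowel of the stem is a high vowel (*limibi*, *gimu*, *nahfu*); -ez when the last vowel of the stem is a non-high vowel (*ine*, *sa*, *huso*).
Since the last vowel of *so* is /o/ (a non-high vowel), it takes -ez, giving *soez*.
*feri* — last vowel /i/ (a high vowel) → -ini → *feriini*.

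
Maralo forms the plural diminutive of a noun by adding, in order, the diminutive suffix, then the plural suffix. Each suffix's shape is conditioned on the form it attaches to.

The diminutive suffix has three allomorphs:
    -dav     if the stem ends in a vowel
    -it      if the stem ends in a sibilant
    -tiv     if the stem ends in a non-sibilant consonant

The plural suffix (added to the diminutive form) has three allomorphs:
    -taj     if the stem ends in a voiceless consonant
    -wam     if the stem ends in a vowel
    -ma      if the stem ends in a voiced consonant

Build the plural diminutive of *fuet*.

fuettivma

*fuet*: final sound = /t/, a non-sibilant consonant → -tiv → *fuettiv*.
The diminutive form *fuettiv* — final sound /v/ (a voiced consonant) → -ma → *fuettivma*.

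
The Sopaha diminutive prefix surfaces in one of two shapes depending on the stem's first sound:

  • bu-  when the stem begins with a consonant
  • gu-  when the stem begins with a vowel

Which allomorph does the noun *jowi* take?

*jowi*: first sound = /j/, a consonant → bu-.

bu-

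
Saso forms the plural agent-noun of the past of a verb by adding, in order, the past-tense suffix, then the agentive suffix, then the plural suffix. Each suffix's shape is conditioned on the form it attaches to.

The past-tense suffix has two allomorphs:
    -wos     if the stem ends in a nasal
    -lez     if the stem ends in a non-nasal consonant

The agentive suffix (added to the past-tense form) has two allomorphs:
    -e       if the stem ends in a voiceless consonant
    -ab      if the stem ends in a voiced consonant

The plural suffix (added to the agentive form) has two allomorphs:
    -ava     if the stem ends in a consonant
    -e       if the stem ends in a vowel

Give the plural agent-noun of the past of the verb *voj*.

vojlezabava

The final consonant of *voj* is /j/, which is non-nasal, so the past-tense suffix is -lez, giving *vojlez*.
The final consonant of the past-tense form *vojlez* is /z/, which is voiced, so the agentive suffix is -ab, giving *vojlezab*.
The agentive form *vojlezab* — final sound /b/ (a consonant) → -ava → *vojlezabava*.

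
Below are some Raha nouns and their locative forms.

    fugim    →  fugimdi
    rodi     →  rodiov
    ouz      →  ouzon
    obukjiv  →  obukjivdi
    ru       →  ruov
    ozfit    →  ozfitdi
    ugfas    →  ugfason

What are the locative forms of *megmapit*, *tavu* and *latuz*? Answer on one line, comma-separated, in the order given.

The pattern is sibilance of the final sound: -on when the stem ends in a sibilant (*ouz*, *ugfas*); -di when the stem ends in a non-sibilant consonant (*fugim*, *obukjiv*, *ozfit*); -ov when the stem ends in a vowel (*rodi*, *ru*).
*megmapit* — final sound /t/ (a non-sibilant consonant) → -di → *megmapitdi*.
*tavu*: final sound = /u/, a vowel → -ov → *tavuov*.
The final sound of *latuz* is /z/, which is a sibilant, so the suffix is -on, giving *latuzon*.

megmapitdi, tavuov, latuzon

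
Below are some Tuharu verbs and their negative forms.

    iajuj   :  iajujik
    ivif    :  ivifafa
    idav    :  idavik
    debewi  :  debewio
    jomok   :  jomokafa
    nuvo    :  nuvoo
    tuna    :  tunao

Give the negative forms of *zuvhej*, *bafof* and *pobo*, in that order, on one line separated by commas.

zuvhejik, bafofafa, poboo

The pattern is voicing of the final sound: -afa when the stem ends in a voiceless consonant (*ivif*, *jomok*); -ik when the stem ends in a voiced consonant (*iajuj*, *idav*); -o when the stem ends in a vowel (*debewi*, *nuvo*, *tuna*).
The final sound of *zuvhej* is /j/, which is a voiced consonant, so the suffix is -ik, giving *zuvhejik*.
The final sound of *bafof* is /f/, which is a voiceless consonant, so the suffix is -afa, giving *bafofafa*.
*pobo*: final sound = /o/, a vowel → -o → *poboo*.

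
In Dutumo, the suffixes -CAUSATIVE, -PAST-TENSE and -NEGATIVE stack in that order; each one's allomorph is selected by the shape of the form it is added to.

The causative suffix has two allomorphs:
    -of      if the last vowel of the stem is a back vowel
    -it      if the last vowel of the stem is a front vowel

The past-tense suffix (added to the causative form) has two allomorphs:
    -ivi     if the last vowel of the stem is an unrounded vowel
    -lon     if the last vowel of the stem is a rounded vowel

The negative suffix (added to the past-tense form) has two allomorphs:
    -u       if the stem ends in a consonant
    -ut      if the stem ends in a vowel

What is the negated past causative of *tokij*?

*tokij*: last vowel = /i/, a front vowel → -it → *tokijit*.
The last vowel of the causative form *tokijit* is /i/, which is an unrounded vowel, so the past-tense suffix is -ivi, giving *tokijitivi*.
The past-tense form *tokijitivi* — final sound /i/ (a vowel) → -ut → *tokijitiviut*.

tokijitiviut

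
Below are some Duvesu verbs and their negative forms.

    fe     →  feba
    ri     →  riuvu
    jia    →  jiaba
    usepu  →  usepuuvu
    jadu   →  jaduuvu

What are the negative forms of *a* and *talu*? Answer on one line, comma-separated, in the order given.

aba, taluuvu

The suffix is conditioned by the last vowel: -uvu when the last vowel of the stem is a high vowel (*ri*, *usepu*, *jadu*); -ba when the last vowel of the stem is a non-high vowel (*fe*, *jia*).
The last vowel of *a* is /a/, which is a non-high vowel, so the suffix is -ba, giving *aba*.
The last vowel of *talu* is /u/, which is a high vowel, so the suffix is -uvu, giving *taluuvu*.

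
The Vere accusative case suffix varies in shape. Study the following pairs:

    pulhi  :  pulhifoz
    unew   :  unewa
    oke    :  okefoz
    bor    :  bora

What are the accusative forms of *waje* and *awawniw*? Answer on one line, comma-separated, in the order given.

Looking at the final sound of each stem: -a when the stem ends in a consonant (*unew*, *bor*); -foz when the stem ends in a vowel (*pulhi*, *oke*).
The final sound of *waje* is /e/, which is a vowel, so the suffix is -foz, giving *wajefoz*.
*awawniw*: final sound = /w/, a consonant → -a → *awawniwa*.

wajefoz, awawniwa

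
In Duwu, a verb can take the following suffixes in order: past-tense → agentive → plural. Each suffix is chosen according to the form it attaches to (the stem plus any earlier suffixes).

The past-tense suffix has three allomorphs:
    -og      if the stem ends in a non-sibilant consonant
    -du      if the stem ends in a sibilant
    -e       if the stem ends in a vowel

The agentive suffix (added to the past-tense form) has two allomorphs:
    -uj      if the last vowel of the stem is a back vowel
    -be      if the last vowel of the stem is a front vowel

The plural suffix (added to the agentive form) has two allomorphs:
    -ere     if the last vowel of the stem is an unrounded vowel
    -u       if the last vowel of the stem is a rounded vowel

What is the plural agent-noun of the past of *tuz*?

tuzduuju

The final sound of *tuz* is /z/, which is a sibilant, so the past-tense suffix is -du, giving *tuzdu*.
The past-tense form *tuzdu*: last vowel = /u/, a back vowel → -uj → *tuzduuj*.
Since the last vowel of the agentive form *tuzduuj* is /u/ (a rounded vowel), it takes -u, giving *tuzduuju*.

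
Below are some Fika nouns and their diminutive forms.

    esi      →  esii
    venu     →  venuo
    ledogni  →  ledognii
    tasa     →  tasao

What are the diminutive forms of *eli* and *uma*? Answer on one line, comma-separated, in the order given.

elii, umao

The pattern is front/back vowel harmony: -i when the last vowel of the stem is a front vowel (*esi*, *ledogni*); -o when the last vowel of the stem is a back vowel (*venu*, *tasa*).
*eli*: last vowel = /i/, a front vowel → -i → *elii*.
*uma* — last vowel /a/ (a back vowel) → -o → *umao*.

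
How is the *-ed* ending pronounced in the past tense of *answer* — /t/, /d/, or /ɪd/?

The stem *answer* ends in a voiced sound other than /d/.
The -ed suffix is realized as /ɪd/ after /t, d/; as /t/ after other voiceless consonants; and as /d/ after other voiced sounds.
So -ed on *answer* is pronounced /d/.

/d/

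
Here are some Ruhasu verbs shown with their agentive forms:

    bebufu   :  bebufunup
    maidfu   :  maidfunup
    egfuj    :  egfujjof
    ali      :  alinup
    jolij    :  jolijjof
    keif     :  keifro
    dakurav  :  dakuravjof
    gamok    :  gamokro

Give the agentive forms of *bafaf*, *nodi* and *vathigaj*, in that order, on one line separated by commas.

bafafro, nodinup, vathigajjof

The suffix is conditioned by the final sound: -ro when the stem ends in a voiceless consonant (*keif*, *gamok*); -jof when the stem ends in a voiced consonant (*egfuj*, *jolij*, *dakurav*); -nup when the stem ends in a vowel (*bebufu*, *maidfu*, *ali*).
*bafaf* — final sound /f/ (a voiceless consonant) → -ro → *bafafro*.
Since the final sound of *nodi* is /i/ (a vowel), it takes -nup, giving *nodinup*.
Since the final sound of *vathigaj* is /j/ (a voiced consonant), it takes -jof, giving *vathigajjof*.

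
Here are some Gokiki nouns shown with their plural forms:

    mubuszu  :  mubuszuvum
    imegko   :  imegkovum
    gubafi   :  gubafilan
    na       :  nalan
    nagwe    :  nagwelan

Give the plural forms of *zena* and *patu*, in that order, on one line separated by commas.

zenalan, patuvum

Looking at the last vowel of each stem: -vum when the last vowel of the stem is a rounded vowel (*mubuszu*, *imegko*); -lan when the last vowel of the stem is an unrounded vowel (*gubafi*, *na*, *nagwe*).
*zena* — last vowel /a/ (an unrounded vowel) → -lan → *zenalan*.
*patu* — last vowel /u/ (a rounded vowel) → -vum → *patuvum*.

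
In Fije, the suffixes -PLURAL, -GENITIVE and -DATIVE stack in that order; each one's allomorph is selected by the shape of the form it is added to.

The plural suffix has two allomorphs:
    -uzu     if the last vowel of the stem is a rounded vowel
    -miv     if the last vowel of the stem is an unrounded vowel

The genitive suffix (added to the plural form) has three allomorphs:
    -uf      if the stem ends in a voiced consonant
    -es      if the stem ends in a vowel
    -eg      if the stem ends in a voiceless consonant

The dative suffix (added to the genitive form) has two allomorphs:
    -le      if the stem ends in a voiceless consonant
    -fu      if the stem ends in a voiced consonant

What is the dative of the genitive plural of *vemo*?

vemouzuesle

Since the last vowel of *vemo* is /o/ (a rounded vowel), it takes -uzu, giving *vemouzu*.
Since the final sound of the plural form *vemouzu* is /u/ (a vowel), it takes -es, giving *vemouzues*.
The final consonant of the genitive form *vemouzues* is /s/, which is voiceless, so the dative suffix is -le, giving *vemouzuesle*.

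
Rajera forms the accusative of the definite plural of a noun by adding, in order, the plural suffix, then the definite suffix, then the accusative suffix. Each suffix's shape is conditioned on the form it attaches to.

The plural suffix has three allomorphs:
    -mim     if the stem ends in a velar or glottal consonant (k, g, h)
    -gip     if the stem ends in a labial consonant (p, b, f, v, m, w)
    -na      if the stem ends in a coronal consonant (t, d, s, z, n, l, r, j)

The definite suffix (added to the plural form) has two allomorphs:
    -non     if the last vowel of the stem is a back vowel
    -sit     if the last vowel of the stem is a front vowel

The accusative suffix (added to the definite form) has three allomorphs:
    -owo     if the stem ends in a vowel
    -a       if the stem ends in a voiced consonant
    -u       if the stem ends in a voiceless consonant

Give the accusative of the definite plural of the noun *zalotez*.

*zalotez* — final consonant /z/ (coronal) → -na → *zalotezna*.
Since the last vowel of the plural form *zalotezna* is /a/ (a back vowel), it takes -non, giving *zaloteznanon*.
The definite form *zaloteznanon*: final sound = /n/, a voiced consonant → -a → *zaloteznanona*.

zaloteznanona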